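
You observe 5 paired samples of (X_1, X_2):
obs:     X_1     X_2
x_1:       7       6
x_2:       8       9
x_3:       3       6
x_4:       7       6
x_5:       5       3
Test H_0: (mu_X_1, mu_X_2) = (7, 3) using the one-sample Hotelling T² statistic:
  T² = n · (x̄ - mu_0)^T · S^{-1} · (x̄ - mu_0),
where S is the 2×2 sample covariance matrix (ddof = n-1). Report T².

Step 1 — sample mean vector:
  mean(X_1) = (7 + 8 + 3 + 7 + 5) / 5 = 30/5 = 6
  mean(X_2) = (6 + 9 + 6 + 6 + 3) / 5 = 30/5 = 6
  x̄ = (6, 6),  deviation x̄ - mu_0 = (6, 6) - (7, 3) = (-1, 3).

Step 2 — sample covariance matrix, S[i,j] = (1/(n-1)) · Σ_k (x_{k,i} - mean_i) · (x_{k,j} - mean_j), divisor n-1 = 4:
  S[X_1,X_1] = ((1)·(1) + (2)·(2) + (-3)·(-3) + (1)·(1) + (-1)·(-1)) / 4 = 16/4 = 4
  S[X_1,X_2] = ((1)·(0) + (2)·(3) + (-3)·(0) + (1)·(0) + (-1)·(-3)) / 4 = 9/4 = 2.25
  S[X_2,X_2] = ((0)·(0) + (3)·(3) + (0)·(0) + (0)·(0) + (-3)·(-3)) / 4 = 18/4 = 4.5
  S = [[4, 2.25],
 [2.25, 4.5]].

Step 3 — invert S. det(S) = 4·4.5 - (2.25)² = 12.9375.
  S^{-1} = (1/det) · [[d, -b], [-b, a]] = [[0.3478, -0.1739],
 [-0.1739, 0.3092]].

Step 4 — quadratic form (x̄ - mu_0)^T · S^{-1} · (x̄ - mu_0):
  S^{-1} · (x̄ - mu_0) = (-0.8696, 1.1014),
  (x̄ - mu_0)^T · [...] = (-1)·(-0.8696) + (3)·(1.1014) = 4.1739.

Step 5 — scale by n: T² = 5 · 4.1739 = 20.8696.

T² ≈ 20.8696


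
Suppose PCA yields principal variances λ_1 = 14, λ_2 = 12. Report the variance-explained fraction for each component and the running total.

Step 1 — total variance = trace(Sigma) = Σ λ_i = 14 + 12 = 26.

Step 2 — fraction explained by component i = λ_i / Σ λ:
  PC1: 14/26 = 0.5385
  PC2: 12/26 = 0.4615

Step 3 — cumulative fraction after k components = (λ_1 + ... + λ_k) / Σ λ:
  k = 1: 14/26 = 0.5385
  k = 2: (14 + 12)/26 = 26/26 = 1

Summary (fraction, with percent):

explained: PC1 0.5385 (53.85%), PC2 0.4615 (46.15%);  cumulative: 0.5385, 1


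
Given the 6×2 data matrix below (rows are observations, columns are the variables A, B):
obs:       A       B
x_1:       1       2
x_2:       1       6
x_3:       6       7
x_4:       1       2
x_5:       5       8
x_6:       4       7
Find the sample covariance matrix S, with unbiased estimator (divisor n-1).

Step 1 — column means:
  mean(A) = (1 + 1 + 6 + 1 + 5 + 4) / 6 = 18/6 = 3
  mean(B) = (2 + 6 + 7 + 2 + 8 + 7) / 6 = 32/6 = 5.3333

Step 2 — sample covariance S[i,j] = (1/(n-1)) · Σ_k (x_{k,i} - mean_i) · (x_{k,j} - mean_j), with n-1 = 5.
  S[A,A] = ((-2)·(-2) + (-2)·(-2) + (3)·(3) + (-2)·(-2) + (2)·(2) + (1)·(1)) / 5 = 26/5 = 5.2
  S[A,B] = ((-2)·(-3.3333) + (-2)·(0.6667) + (3)·(1.6667) + (-2)·(-3.3333) + (2)·(2.6667) + (1)·(1.6667)) / 5 = 24/5 = 4.8
  S[B,B] = ((-3.3333)·(-3.3333) + (0.6667)·(0.6667) + (1.6667)·(1.6667) + (-3.3333)·(-3.3333) + (2.6667)·(2.6667) + (1.6667)·(1.6667)) / 5 = 35.3333/5 = 7.0667

S is symmetric (S[j,i] = S[i,j]). Assembling:

S = [[5.2, 4.8],
 [4.8, 7.0667]]


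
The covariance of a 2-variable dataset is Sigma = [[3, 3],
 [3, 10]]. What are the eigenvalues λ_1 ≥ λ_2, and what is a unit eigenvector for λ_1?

Step 1 — characteristic polynomial of 2×2 Sigma:
  det(Sigma - λI) = λ² - trace · λ + det = 0.
  trace = 3 + 10 = 13, det = 3·10 - (3)² = 21.
Step 2 — discriminant:
  Δ = trace² - 4·det = 169 - 84 = 85.
Step 3 — eigenvalues:
  λ = (trace ± √Δ)/2 = (13 ± 9.2195)/2,
  λ_1 = 11.1098,  λ_2 = 1.8902.

Step 4 — unit eigenvector for λ_1: solve (Sigma - λ_1 I)v = 0. First row:
  (3 - 11.1098)·v_x + (3)·v_y = 0, i.e. (-8.1098)·v_x + (3)·v_y = 0,
  so v ∝ (b, λ_1 - a) = (3, 8.1098) = u.
  ||u|| = √((3)² + (8.1098)²) = √(74.7684) ≈ 8.6469,
  v_1 = u/||u|| ≈ (0.3469, 0.9379) (||v_1|| = 1).

λ_1 = 11.1098,  λ_2 = 1.8902;  v_1 ≈ (0.3469, 0.9379)


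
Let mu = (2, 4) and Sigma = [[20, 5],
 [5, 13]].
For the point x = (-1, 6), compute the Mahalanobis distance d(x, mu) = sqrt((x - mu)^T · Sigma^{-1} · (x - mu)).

Step 1 — centre the observation: (x - mu) = (-3, 2).

Step 2 — invert Sigma. det(Sigma) = 20·13 - (5)² = 235.
  Sigma^{-1} = (1/det) · [[d, -b], [-b, a]] = [[0.0553, -0.0213],
 [-0.0213, 0.0851]].

Step 3 — form the quadratic (x - mu)^T · Sigma^{-1} · (x - mu):
  Sigma^{-1} · (x - mu) = (-0.2085, 0.234).
  (x - mu)^T · [Sigma^{-1} · (x - mu)] = (-3)·(-0.2085) + (2)·(0.234) = 1.0936.

Step 4 — take square root: d = √(1.0936) ≈ 1.0458.

d(x, mu) = √(1.0936) ≈ 1.0458


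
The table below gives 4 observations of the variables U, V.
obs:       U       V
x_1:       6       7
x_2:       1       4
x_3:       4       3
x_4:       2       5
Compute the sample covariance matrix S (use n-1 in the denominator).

Step 1 — column means:
  mean(U) = (6 + 1 + 4 + 2) / 4 = 13/4 = 3.25
  mean(V) = (7 + 4 + 3 + 5) / 4 = 19/4 = 4.75

Step 2 — sample covariance S[i,j] = (1/(n-1)) · Σ_k (x_{k,i} - mean_i) · (x_{k,j} - mean_j), with n-1 = 3.
  S[U,U] = ((2.75)·(2.75) + (-2.25)·(-2.25) + (0.75)·(0.75) + (-1.25)·(-1.25)) / 3 = 14.75/3 = 4.9167
  S[U,V] = ((2.75)·(2.25) + (-2.25)·(-0.75) + (0.75)·(-1.75) + (-1.25)·(0.25)) / 3 = 6.25/3 = 2.0833
  S[V,V] = ((2.25)·(2.25) + (-0.75)·(-0.75) + (-1.75)·(-1.75) + (0.25)·(0.25)) / 3 = 8.75/3 = 2.9167

S is symmetric (S[j,i] = S[i,j]). Assembling:

S = [[4.9167, 2.0833],
 [2.0833, 2.9167]]


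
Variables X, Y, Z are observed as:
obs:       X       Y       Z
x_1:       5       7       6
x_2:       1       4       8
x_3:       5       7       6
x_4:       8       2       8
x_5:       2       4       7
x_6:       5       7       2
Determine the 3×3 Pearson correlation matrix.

Step 1 — column means:
  mean(X) = (5 + 1 + 5 + 8 + 2 + 5) / 6 = 26/6 = 4.3333
  mean(Y) = (7 + 4 + 7 + 2 + 4 + 7) / 6 = 31/6 = 5.1667
  mean(Z) = (6 + 8 + 6 + 8 + 7 + 2) / 6 = 37/6 = 6.1667

Step 2 — sample variances and covariances s[i,j] = (1/(n-1)) · Σ_k (x_{k,i} - mean_i) · (x_{k,j} - mean_j), with n-1 = 5:
  s[X,X] = ((0.6667)·(0.6667) + (-3.3333)·(-3.3333) + (0.6667)·(0.6667) + (3.6667)·(3.6667) + (-2.3333)·(-2.3333) + (0.6667)·(0.6667)) / 5 = 31.3333/5 = 6.2667
  s[X,Y] = ((0.6667)·(1.8333) + (-3.3333)·(-1.1667) + (0.6667)·(1.8333) + (3.6667)·(-3.1667) + (-2.3333)·(-1.1667) + (0.6667)·(1.8333)) / 5 = -1.3333/5 = -0.2667
  s[X,Z] = ((0.6667)·(-0.1667) + (-3.3333)·(1.8333) + (0.6667)·(-0.1667) + (3.6667)·(1.8333) + (-2.3333)·(0.8333) + (0.6667)·(-4.1667)) / 5 = -4.3333/5 = -0.8667
  s[Y,Y] = ((1.8333)·(1.8333) + (-1.1667)·(-1.1667) + (1.8333)·(1.8333) + (-3.1667)·(-3.1667) + (-1.1667)·(-1.1667) + (1.8333)·(1.8333)) / 5 = 22.8333/5 = 4.5667
  s[Y,Z] = ((1.8333)·(-0.1667) + (-1.1667)·(1.8333) + (1.8333)·(-0.1667) + (-3.1667)·(1.8333) + (-1.1667)·(0.8333) + (1.8333)·(-4.1667)) / 5 = -17.1667/5 = -3.4333
  s[Z,Z] = ((-0.1667)·(-0.1667) + (1.8333)·(1.8333) + (-0.1667)·(-0.1667) + (1.8333)·(1.8333) + (0.8333)·(0.8333) + (-4.1667)·(-4.1667)) / 5 = 24.8333/5 = 4.9667
  Sample standard deviations s_i = √(s[i,i]):
  s(X) = √(6.2667) = 2.5033
  s(Y) = √(4.5667) = 2.137
  s(Z) = √(4.9667) = 2.2286

Step 3 — r_{ij} = s_{ij} / (s_i · s_j):
  r[X,X] = 1 (diagonal).
  r[X,Y] = -0.2667 / (2.5033 · 2.137) = -0.2667 / 5.3496 = -0.0498
  r[X,Z] = -0.8667 / (2.5033 · 2.2286) = -0.8667 / 5.5789 = -0.1553
  r[Y,Y] = 1 (diagonal).
  r[Y,Z] = -3.4333 / (2.137 · 2.2286) = -3.4333 / 4.7625 = -0.7209
  r[Z,Z] = 1 (diagonal).

R is symmetric with unit diagonal. Assembling:

R = [[1, -0.0498, -0.1553],
 [-0.0498, 1, -0.7209],
 [-0.1553, -0.7209, 1]]


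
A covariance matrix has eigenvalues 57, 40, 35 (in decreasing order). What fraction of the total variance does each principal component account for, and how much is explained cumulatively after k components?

Step 1 — total variance = trace(Sigma) = Σ λ_i = 57 + 40 + 35 = 132.

Step 2 — fraction explained by component i = λ_i / Σ λ:
  PC1: 57/132 = 0.4318
  PC2: 40/132 = 0.303
  PC3: 35/132 = 0.2652

Step 3 — cumulative fraction after k components = (λ_1 + ... + λ_k) / Σ λ:
  k = 1: 57/132 = 0.4318
  k = 2: (57 + 40)/132 = 97/132 = 0.7348
  k = 3: (57 + 40 + 35)/132 = 132/132 = 1

Summary (fraction, with percent):

explained: PC1 0.4318 (43.18%), PC2 0.303 (30.3%), PC3 0.2652 (26.52%);  cumulative: 0.4318, 0.7348, 1


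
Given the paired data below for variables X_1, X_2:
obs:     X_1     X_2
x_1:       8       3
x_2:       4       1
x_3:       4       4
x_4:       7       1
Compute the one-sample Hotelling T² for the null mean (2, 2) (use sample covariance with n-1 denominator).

Step 1 — sample mean vector:
  mean(X_1) = (8 + 4 + 4 + 7) / 4 = 23/4 = 5.75
  mean(X_2) = (3 + 1 + 4 + 1) / 4 = 9/4 = 2.25
  x̄ = (5.75, 2.25),  deviation x̄ - mu_0 = (5.75, 2.25) - (2, 2) = (3.75, 0.25).

Step 2 — sample covariance matrix, S[i,j] = (1/(n-1)) · Σ_k (x_{k,i} - mean_i) · (x_{k,j} - mean_j), divisor n-1 = 3:
  S[X_1,X_1] = ((2.25)·(2.25) + (-1.75)·(-1.75) + (-1.75)·(-1.75) + (1.25)·(1.25)) / 3 = 12.75/3 = 4.25
  S[X_1,X_2] = ((2.25)·(0.75) + (-1.75)·(-1.25) + (-1.75)·(1.75) + (1.25)·(-1.25)) / 3 = -0.75/3 = -0.25
  S[X_2,X_2] = ((0.75)·(0.75) + (-1.25)·(-1.25) + (1.75)·(1.75) + (-1.25)·(-1.25)) / 3 = 6.75/3 = 2.25
  S = [[4.25, -0.25],
 [-0.25, 2.25]].

Step 3 — invert S. det(S) = 4.25·2.25 - (-0.25)² = 9.5.
  S^{-1} = (1/det) · [[d, -b], [-b, a]] = [[0.2368, 0.0263],
 [0.0263, 0.4474]].

Step 4 — quadratic form (x̄ - mu_0)^T · S^{-1} · (x̄ - mu_0):
  S^{-1} · (x̄ - mu_0) = (0.8947, 0.2105),
  (x̄ - mu_0)^T · [...] = (3.75)·(0.8947) + (0.25)·(0.2105) = 3.4079.

Step 5 — scale by n: T² = 4 · 3.4079 = 13.6316.

T² ≈ 13.6316


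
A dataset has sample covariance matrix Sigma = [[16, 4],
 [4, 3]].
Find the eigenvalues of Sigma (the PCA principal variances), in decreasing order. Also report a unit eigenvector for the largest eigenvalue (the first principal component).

Step 1 — characteristic polynomial of 2×2 Sigma:
  det(Sigma - λI) = λ² - trace · λ + det = 0.
  trace = 16 + 3 = 19, det = 16·3 - (4)² = 32.
Step 2 — discriminant:
  Δ = trace² - 4·det = 361 - 128 = 233.
Step 3 — eigenvalues:
  λ = (trace ± √Δ)/2 = (19 ± 15.2643)/2,
  λ_1 = 17.1322,  λ_2 = 1.8678.

Step 4 — unit eigenvector for λ_1: solve (Sigma - λ_1 I)v = 0. First row:
  (16 - 17.1322)·v_x + (4)·v_y = 0, i.e. (-1.1322)·v_x + (4)·v_y = 0,
  so v ∝ (b, λ_1 - a) = (4, 1.1322) = u.
  ||u|| = √((4)² + (1.1322)²) = √(17.2818) ≈ 4.1571,
  v_1 = u/||u|| ≈ (0.9622, 0.2723) (||v_1|| = 1).

λ_1 = 17.1322,  λ_2 = 1.8678;  v_1 ≈ (0.9622, 0.2723)


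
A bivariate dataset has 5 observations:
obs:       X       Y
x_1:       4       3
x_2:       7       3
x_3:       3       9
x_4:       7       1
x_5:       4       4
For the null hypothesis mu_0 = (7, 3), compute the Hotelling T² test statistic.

Step 1 — sample mean vector:
  mean(X) = (4 + 7 + 3 + 7 + 4) / 5 = 25/5 = 5
  mean(Y) = (3 + 3 + 9 + 1 + 4) / 5 = 20/5 = 4
  x̄ = (5, 4),  deviation x̄ - mu_0 = (5, 4) - (7, 3) = (-2, 1).

Step 2 — sample covariance matrix, S[i,j] = (1/(n-1)) · Σ_k (x_{k,i} - mean_i) · (x_{k,j} - mean_j), divisor n-1 = 4:
  S[X,X] = ((-1)·(-1) + (2)·(2) + (-2)·(-2) + (2)·(2) + (-1)·(-1)) / 4 = 14/4 = 3.5
  S[X,Y] = ((-1)·(-1) + (2)·(-1) + (-2)·(5) + (2)·(-3) + (-1)·(0)) / 4 = -17/4 = -4.25
  S[Y,Y] = ((-1)·(-1) + (-1)·(-1) + (5)·(5) + (-3)·(-3) + (0)·(0)) / 4 = 36/4 = 9
  S = [[3.5, -4.25],
 [-4.25, 9]].

Step 3 — invert S. det(S) = 3.5·9 - (-4.25)² = 13.4375.
  S^{-1} = (1/det) · [[d, -b], [-b, a]] = [[0.6698, 0.3163],
 [0.3163, 0.2605]].

Step 4 — quadratic form (x̄ - mu_0)^T · S^{-1} · (x̄ - mu_0):
  S^{-1} · (x̄ - mu_0) = (-1.0233, -0.3721),
  (x̄ - mu_0)^T · [...] = (-2)·(-1.0233) + (1)·(-0.3721) = 1.6744.

Step 5 — scale by n: T² = 5 · 1.6744 = 8.3721.

T² ≈ 8.3721


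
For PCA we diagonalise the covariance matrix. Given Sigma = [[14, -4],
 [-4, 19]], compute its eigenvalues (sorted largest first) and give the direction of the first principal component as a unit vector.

Step 1 — characteristic polynomial of 2×2 Sigma:
  det(Sigma - λI) = λ² - trace · λ + det = 0.
  trace = 14 + 19 = 33, det = 14·19 - (-4)² = 250.
Step 2 — discriminant:
  Δ = trace² - 4·det = 1089 - 1000 = 89.
Step 3 — eigenvalues:
  λ = (trace ± √Δ)/2 = (33 ± 9.434)/2,
  λ_1 = 21.217,  λ_2 = 11.783.

Step 4 — unit eigenvector for λ_1: solve (Sigma - λ_1 I)v = 0. First row:
  (14 - 21.217)·v_x + (-4)·v_y = 0, i.e. (-7.217)·v_x + (-4)·v_y = 0,
  so v ∝ (b, λ_1 - a) = (-4, 7.217); multiply by -1 so the first entry is positive: u = (4, -7.217).
  ||u|| = √((4)² + (-7.217)²) = √(68.085) ≈ 8.2514,
  v_1 = u/||u|| ≈ (0.4848, -0.8746) (||v_1|| = 1).

λ_1 = 21.217,  λ_2 = 11.783;  v_1 ≈ (0.4848, -0.8746)


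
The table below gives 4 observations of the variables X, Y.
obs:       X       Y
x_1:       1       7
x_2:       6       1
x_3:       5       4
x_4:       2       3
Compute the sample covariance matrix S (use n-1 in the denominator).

Step 1 — column means:
  mean(X) = (1 + 6 + 5 + 2) / 4 = 14/4 = 3.5
  mean(Y) = (7 + 1 + 4 + 3) / 4 = 15/4 = 3.75

Step 2 — sample covariance S[i,j] = (1/(n-1)) · Σ_k (x_{k,i} - mean_i) · (x_{k,j} - mean_j), with n-1 = 3.
  S[X,X] = ((-2.5)·(-2.5) + (2.5)·(2.5) + (1.5)·(1.5) + (-1.5)·(-1.5)) / 3 = 17/3 = 5.6667
  S[X,Y] = ((-2.5)·(3.25) + (2.5)·(-2.75) + (1.5)·(0.25) + (-1.5)·(-0.75)) / 3 = -13.5/3 = -4.5
  S[Y,Y] = ((3.25)·(3.25) + (-2.75)·(-2.75) + (0.25)·(0.25) + (-0.75)·(-0.75)) / 3 = 18.75/3 = 6.25

S is symmetric (S[j,i] = S[i,j]). Assembling:

S = [[5.6667, -4.5],
 [-4.5, 6.25]]


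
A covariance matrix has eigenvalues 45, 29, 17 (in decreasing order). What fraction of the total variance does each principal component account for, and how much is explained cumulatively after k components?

Step 1 — total variance = trace(Sigma) = Σ λ_i = 45 + 29 + 17 = 91.

Step 2 — fraction explained by component i = λ_i / Σ λ:
  PC1: 45/91 = 0.4945
  PC2: 29/91 = 0.3187
  PC3: 17/91 = 0.1868

Step 3 — cumulative fraction after k components = (λ_1 + ... + λ_k) / Σ λ:
  k = 1: 45/91 = 0.4945
  k = 2: (45 + 29)/91 = 74/91 = 0.8132
  k = 3: (45 + 29 + 17)/91 = 91/91 = 1

Summary (fraction, with percent):

explained: PC1 0.4945 (49.45%), PC2 0.3187 (31.87%), PC3 0.1868 (18.68%);  cumulative: 0.4945, 0.8132, 1


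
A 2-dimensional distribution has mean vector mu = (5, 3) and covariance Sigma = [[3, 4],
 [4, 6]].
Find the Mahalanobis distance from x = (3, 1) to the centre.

Step 1 — centre the observation: (x - mu) = (-2, -2).

Step 2 — invert Sigma. det(Sigma) = 3·6 - (4)² = 2.
  Sigma^{-1} = (1/det) · [[d, -b], [-b, a]] = [[3, -2],
 [-2, 1.5]].

Step 3 — form the quadratic (x - mu)^T · Sigma^{-1} · (x - mu):
  Sigma^{-1} · (x - mu) = (-2, 1).
  (x - mu)^T · [Sigma^{-1} · (x - mu)] = (-2)·(-2) + (-2)·(1) = 2.

Step 4 — take square root: d = √(2) ≈ 1.4142.

d(x, mu) = √(2) ≈ 1.4142


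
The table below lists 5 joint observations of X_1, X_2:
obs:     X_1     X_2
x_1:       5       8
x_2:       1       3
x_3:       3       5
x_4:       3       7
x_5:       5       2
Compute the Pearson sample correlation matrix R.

Step 1 — column means:
  mean(X_1) = (5 + 1 + 3 + 3 + 5) / 5 = 17/5 = 3.4
  mean(X_2) = (8 + 3 + 5 + 7 + 2) / 5 = 25/5 = 5

Step 2 — sample variances and covariances s[i,j] = (1/(n-1)) · Σ_k (x_{k,i} - mean_i) · (x_{k,j} - mean_j), with n-1 = 4:
  s[X_1,X_1] = ((1.6)·(1.6) + (-2.4)·(-2.4) + (-0.4)·(-0.4) + (-0.4)·(-0.4) + (1.6)·(1.6)) / 4 = 11.2/4 = 2.8
  s[X_1,X_2] = ((1.6)·(3) + (-2.4)·(-2) + (-0.4)·(0) + (-0.4)·(2) + (1.6)·(-3)) / 4 = 4/4 = 1
  s[X_2,X_2] = ((3)·(3) + (-2)·(-2) + (0)·(0) + (2)·(2) + (-3)·(-3)) / 4 = 26/4 = 6.5
  Sample standard deviations s_i = √(s[i,i]):
  s(X_1) = √(2.8) = 1.6733
  s(X_2) = √(6.5) = 2.5495

Step 3 — r_{ij} = s_{ij} / (s_i · s_j):
  r[X_1,X_1] = 1 (diagonal).
  r[X_1,X_2] = 1 / (1.6733 · 2.5495) = 1 / 4.2661 = 0.2344
  r[X_2,X_2] = 1 (diagonal).

R is symmetric with unit diagonal. Assembling:

R = [[1, 0.2344],
 [0.2344, 1]]


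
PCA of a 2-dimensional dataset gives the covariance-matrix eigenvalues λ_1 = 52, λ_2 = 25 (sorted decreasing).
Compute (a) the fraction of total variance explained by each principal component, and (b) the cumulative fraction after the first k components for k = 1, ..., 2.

Step 1 — total variance = trace(Sigma) = Σ λ_i = 52 + 25 = 77.

Step 2 — fraction explained by component i = λ_i / Σ λ:
  PC1: 52/77 = 0.6753
  PC2: 25/77 = 0.3247

Step 3 — cumulative fraction after k components = (λ_1 + ... + λ_k) / Σ λ:
  k = 1: 52/77 = 0.6753
  k = 2: (52 + 25)/77 = 77/77 = 1

Summary (fraction, with percent):

explained: PC1 0.6753 (67.53%), PC2 0.3247 (32.47%);  cumulative: 0.6753, 1


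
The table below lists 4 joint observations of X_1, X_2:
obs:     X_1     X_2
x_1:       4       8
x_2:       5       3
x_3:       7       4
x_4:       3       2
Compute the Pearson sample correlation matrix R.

Step 1 — column means:
  mean(X_1) = (4 + 5 + 7 + 3) / 4 = 19/4 = 4.75
  mean(X_2) = (8 + 3 + 4 + 2) / 4 = 17/4 = 4.25

Step 2 — sample variances and covariances s[i,j] = (1/(n-1)) · Σ_k (x_{k,i} - mean_i) · (x_{k,j} - mean_j), with n-1 = 3:
  s[X_1,X_1] = ((-0.75)·(-0.75) + (0.25)·(0.25) + (2.25)·(2.25) + (-1.75)·(-1.75)) / 3 = 8.75/3 = 2.9167
  s[X_1,X_2] = ((-0.75)·(3.75) + (0.25)·(-1.25) + (2.25)·(-0.25) + (-1.75)·(-2.25)) / 3 = 0.25/3 = 0.0833
  s[X_2,X_2] = ((3.75)·(3.75) + (-1.25)·(-1.25) + (-0.25)·(-0.25) + (-2.25)·(-2.25)) / 3 = 20.75/3 = 6.9167
  Sample standard deviations s_i = √(s[i,i]):
  s(X_1) = √(2.9167) = 1.7078
  s(X_2) = √(6.9167) = 2.63

Step 3 — r_{ij} = s_{ij} / (s_i · s_j):
  r[X_1,X_1] = 1 (diagonal).
  r[X_1,X_2] = 0.0833 / (1.7078 · 2.63) = 0.0833 / 4.4915 = 0.0186
  r[X_2,X_2] = 1 (diagonal).

R is symmetric with unit diagonal. Assembling:

R = [[1, 0.0186],
 [0.0186, 1]]


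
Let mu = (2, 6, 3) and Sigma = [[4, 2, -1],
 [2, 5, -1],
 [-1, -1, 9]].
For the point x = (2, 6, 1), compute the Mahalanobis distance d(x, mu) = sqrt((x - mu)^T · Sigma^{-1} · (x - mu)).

Step 1 — centre the observation: (x - mu) = (0, 0, -2).

Step 2 — invert Sigma (cofactor / det for 3×3, or solve directly):
  Sigma^{-1} = [[0.3165, -0.1223, 0.0216],
 [-0.1223, 0.2518, 0.0144],
 [0.0216, 0.0144, 0.1151]].

Step 3 — form the quadratic (x - mu)^T · Sigma^{-1} · (x - mu):
  Sigma^{-1} · (x - mu) = (-0.0432, -0.0288, -0.2302).
  (x - mu)^T · [Sigma^{-1} · (x - mu)] = (0)·(-0.0432) + (0)·(-0.0288) + (-2)·(-0.2302) = 0.4604.

Step 4 — take square root: d = √(0.4604) ≈ 0.6786.

d(x, mu) = √(0.4604) ≈ 0.6786


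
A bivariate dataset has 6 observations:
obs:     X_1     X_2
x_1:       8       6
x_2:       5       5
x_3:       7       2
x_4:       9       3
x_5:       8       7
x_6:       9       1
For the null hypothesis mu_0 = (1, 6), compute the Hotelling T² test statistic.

Step 1 — sample mean vector:
  mean(X_1) = (8 + 5 + 7 + 9 + 8 + 9) / 6 = 46/6 = 7.6667
  mean(X_2) = (6 + 5 + 2 + 3 + 7 + 1) / 6 = 24/6 = 4
  x̄ = (7.6667, 4),  deviation x̄ - mu_0 = (7.6667, 4) - (1, 6) = (6.6667, -2).

Step 2 — sample covariance matrix, S[i,j] = (1/(n-1)) · Σ_k (x_{k,i} - mean_i) · (x_{k,j} - mean_j), divisor n-1 = 5:
  S[X_1,X_1] = ((0.3333)·(0.3333) + (-2.6667)·(-2.6667) + (-0.6667)·(-0.6667) + (1.3333)·(1.3333) + (0.3333)·(0.3333) + (1.3333)·(1.3333)) / 5 = 11.3333/5 = 2.2667
  S[X_1,X_2] = ((0.3333)·(2) + (-2.6667)·(1) + (-0.6667)·(-2) + (1.3333)·(-1) + (0.3333)·(3) + (1.3333)·(-3)) / 5 = -5/5 = -1
  S[X_2,X_2] = ((2)·(2) + (1)·(1) + (-2)·(-2) + (-1)·(-1) + (3)·(3) + (-3)·(-3)) / 5 = 28/5 = 5.6
  S = [[2.2667, -1],
 [-1, 5.6]].

Step 3 — invert S. det(S) = 2.2667·5.6 - (-1)² = 11.6933.
  S^{-1} = (1/det) · [[d, -b], [-b, a]] = [[0.4789, 0.0855],
 [0.0855, 0.1938]].

Step 4 — quadratic form (x̄ - mu_0)^T · S^{-1} · (x̄ - mu_0):
  S^{-1} · (x̄ - mu_0) = (3.0217, 0.1824),
  (x̄ - mu_0)^T · [...] = (6.6667)·(3.0217) + (-2)·(0.1824) = 19.7796.

Step 5 — scale by n: T² = 6 · 19.7796 = 118.6773.

T² ≈ 118.6773


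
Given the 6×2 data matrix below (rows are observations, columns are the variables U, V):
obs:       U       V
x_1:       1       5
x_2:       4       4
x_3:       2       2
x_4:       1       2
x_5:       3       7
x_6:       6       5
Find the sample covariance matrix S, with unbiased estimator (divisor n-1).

Step 1 — column means:
  mean(U) = (1 + 4 + 2 + 1 + 3 + 6) / 6 = 17/6 = 2.8333
  mean(V) = (5 + 4 + 2 + 2 + 7 + 5) / 6 = 25/6 = 4.1667

Step 2 — sample covariance S[i,j] = (1/(n-1)) · Σ_k (x_{k,i} - mean_i) · (x_{k,j} - mean_j), with n-1 = 5.
  S[U,U] = ((-1.8333)·(-1.8333) + (1.1667)·(1.1667) + (-0.8333)·(-0.8333) + (-1.8333)·(-1.8333) + (0.1667)·(0.1667) + (3.1667)·(3.1667)) / 5 = 18.8333/5 = 3.7667
  S[U,V] = ((-1.8333)·(0.8333) + (1.1667)·(-0.1667) + (-0.8333)·(-2.1667) + (-1.8333)·(-2.1667) + (0.1667)·(2.8333) + (3.1667)·(0.8333)) / 5 = 7.1667/5 = 1.4333
  S[V,V] = ((0.8333)·(0.8333) + (-0.1667)·(-0.1667) + (-2.1667)·(-2.1667) + (-2.1667)·(-2.1667) + (2.8333)·(2.8333) + (0.8333)·(0.8333)) / 5 = 18.8333/5 = 3.7667

S is symmetric (S[j,i] = S[i,j]). Assembling:

S = [[3.7667, 1.4333],
 [1.4333, 3.7667]]


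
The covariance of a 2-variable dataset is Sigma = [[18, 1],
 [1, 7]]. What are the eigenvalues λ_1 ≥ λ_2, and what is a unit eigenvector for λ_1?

Step 1 — characteristic polynomial of 2×2 Sigma:
  det(Sigma - λI) = λ² - trace · λ + det = 0.
  trace = 18 + 7 = 25, det = 18·7 - (1)² = 125.
Step 2 — discriminant:
  Δ = trace² - 4·det = 625 - 500 = 125.
Step 3 — eigenvalues:
  λ = (trace ± √Δ)/2 = (25 ± 11.1803)/2,
  λ_1 = 18.0902,  λ_2 = 6.9098.

Step 4 — unit eigenvector for λ_1: solve (Sigma - λ_1 I)v = 0. First row:
  (18 - 18.0902)·v_x + (1)·v_y = 0, i.e. (-0.0902)·v_x + (1)·v_y = 0,
  so v ∝ (b, λ_1 - a) = (1, 0.0902) = u.
  ||u|| = √((1)² + (0.0902)²) = √(1.0081) ≈ 1.0041,
  v_1 = u/||u|| ≈ (0.996, 0.0898) (||v_1|| = 1).

λ_1 = 18.0902,  λ_2 = 6.9098;  v_1 ≈ (0.996, 0.0898)


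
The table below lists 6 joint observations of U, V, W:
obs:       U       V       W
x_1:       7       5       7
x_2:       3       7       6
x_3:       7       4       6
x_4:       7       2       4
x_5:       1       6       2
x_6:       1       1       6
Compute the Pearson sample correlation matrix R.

Step 1 — column means:
  mean(U) = (7 + 3 + 7 + 7 + 1 + 1) / 6 = 26/6 = 4.3333
  mean(V) = (5 + 7 + 4 + 2 + 6 + 1) / 6 = 25/6 = 4.1667
  mean(W) = (7 + 6 + 6 + 4 + 2 + 6) / 6 = 31/6 = 5.1667

Step 2 — sample variances and covariances s[i,j] = (1/(n-1)) · Σ_k (x_{k,i} - mean_i) · (x_{k,j} - mean_j), with n-1 = 5:
  s[U,U] = ((2.6667)·(2.6667) + (-1.3333)·(-1.3333) + (2.6667)·(2.6667) + (2.6667)·(2.6667) + (-3.3333)·(-3.3333) + (-3.3333)·(-3.3333)) / 5 = 45.3333/5 = 9.0667
  s[U,V] = ((2.6667)·(0.8333) + (-1.3333)·(2.8333) + (2.6667)·(-0.1667) + (2.6667)·(-2.1667) + (-3.3333)·(1.8333) + (-3.3333)·(-3.1667)) / 5 = -3.3333/5 = -0.6667
  s[U,W] = ((2.6667)·(1.8333) + (-1.3333)·(0.8333) + (2.6667)·(0.8333) + (2.6667)·(-1.1667) + (-3.3333)·(-3.1667) + (-3.3333)·(0.8333)) / 5 = 10.6667/5 = 2.1333
  s[V,V] = ((0.8333)·(0.8333) + (2.8333)·(2.8333) + (-0.1667)·(-0.1667) + (-2.1667)·(-2.1667) + (1.8333)·(1.8333) + (-3.1667)·(-3.1667)) / 5 = 26.8333/5 = 5.3667
  s[V,W] = ((0.8333)·(1.8333) + (2.8333)·(0.8333) + (-0.1667)·(0.8333) + (-2.1667)·(-1.1667) + (1.8333)·(-3.1667) + (-3.1667)·(0.8333)) / 5 = -2.1667/5 = -0.4333
  s[W,W] = ((1.8333)·(1.8333) + (0.8333)·(0.8333) + (0.8333)·(0.8333) + (-1.1667)·(-1.1667) + (-3.1667)·(-3.1667) + (0.8333)·(0.8333)) / 5 = 16.8333/5 = 3.3667
  Sample standard deviations s_i = √(s[i,i]):
  s(U) = √(9.0667) = 3.0111
  s(V) = √(5.3667) = 2.3166
  s(W) = √(3.3667) = 1.8348

Step 3 — r_{ij} = s_{ij} / (s_i · s_j):
  r[U,U] = 1 (diagonal).
  r[U,V] = -0.6667 / (3.0111 · 2.3166) = -0.6667 / 6.9755 = -0.0956
  r[U,W] = 2.1333 / (3.0111 · 1.8348) = 2.1333 / 5.5249 = 0.3861
  r[V,V] = 1 (diagonal).
  r[V,W] = -0.4333 / (2.3166 · 1.8348) = -0.4333 / 4.2506 = -0.1019
  r[W,W] = 1 (diagonal).

R is symmetric with unit diagonal. Assembling:

R = [[1, -0.0956, 0.3861],
 [-0.0956, 1, -0.1019],
 [0.3861, -0.1019, 1]]


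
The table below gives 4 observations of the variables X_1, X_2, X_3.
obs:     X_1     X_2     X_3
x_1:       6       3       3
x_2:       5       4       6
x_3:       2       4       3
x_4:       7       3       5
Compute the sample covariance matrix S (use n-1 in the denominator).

Step 1 — column means:
  mean(X_1) = (6 + 5 + 2 + 7) / 4 = 20/4 = 5
  mean(X_2) = (3 + 4 + 4 + 3) / 4 = 14/4 = 3.5
  mean(X_3) = (3 + 6 + 3 + 5) / 4 = 17/4 = 4.25

Step 2 — sample covariance S[i,j] = (1/(n-1)) · Σ_k (x_{k,i} - mean_i) · (x_{k,j} - mean_j), with n-1 = 3.
  S[X_1,X_1] = ((1)·(1) + (0)·(0) + (-3)·(-3) + (2)·(2)) / 3 = 14/3 = 4.6667
  S[X_1,X_2] = ((1)·(-0.5) + (0)·(0.5) + (-3)·(0.5) + (2)·(-0.5)) / 3 = -3/3 = -1
  S[X_1,X_3] = ((1)·(-1.25) + (0)·(1.75) + (-3)·(-1.25) + (2)·(0.75)) / 3 = 4/3 = 1.3333
  S[X_2,X_2] = ((-0.5)·(-0.5) + (0.5)·(0.5) + (0.5)·(0.5) + (-0.5)·(-0.5)) / 3 = 1/3 = 0.3333
  S[X_2,X_3] = ((-0.5)·(-1.25) + (0.5)·(1.75) + (0.5)·(-1.25) + (-0.5)·(0.75)) / 3 = 0.5/3 = 0.1667
  S[X_3,X_3] = ((-1.25)·(-1.25) + (1.75)·(1.75) + (-1.25)·(-1.25) + (0.75)·(0.75)) / 3 = 6.75/3 = 2.25

S is symmetric (S[j,i] = S[i,j]). Assembling:

S = [[4.6667, -1, 1.3333],
 [-1, 0.3333, 0.1667],
 [1.3333, 0.1667, 2.25]]


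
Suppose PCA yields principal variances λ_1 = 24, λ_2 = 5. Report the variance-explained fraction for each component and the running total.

Step 1 — total variance = trace(Sigma) = Σ λ_i = 24 + 5 = 29.

Step 2 — fraction explained by component i = λ_i / Σ λ:
  PC1: 24/29 = 0.8276
  PC2: 5/29 = 0.1724

Step 3 — cumulative fraction after k components = (λ_1 + ... + λ_k) / Σ λ:
  k = 1: 24/29 = 0.8276
  k = 2: (24 + 5)/29 = 29/29 = 1

Summary (fraction, with percent):

explained: PC1 0.8276 (82.76%), PC2 0.1724 (17.24%);  cumulative: 0.8276, 1


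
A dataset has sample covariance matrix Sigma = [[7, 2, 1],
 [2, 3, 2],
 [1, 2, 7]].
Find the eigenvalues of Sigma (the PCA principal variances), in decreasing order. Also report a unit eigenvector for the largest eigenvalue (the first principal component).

Step 1 — characteristic polynomial p(λ) = det(λI - Sigma) = λ³ - tr·λ² + c_1·λ - det, where tr = trace, c_1 = sum of the principal 2×2 minors, det = det(Sigma):
  tr = 7 + 3 + 7 = 17,
  c_1 = (7·3 - (2)²) + (7·7 - (1)²) + (3·7 - (2)²) = 17 + 48 + 17 = 82,
  det = 7·(3·7 - (2)²) - (2)·((2)·7 - (2)·(1)) + (1)·((2)·(2) - 3·(1)) = 7·(17) - (2)·(12) + (1)·(1) = 96.
  So p(λ) = λ³ - 17λ² + 82λ - 96.
Step 2 — look for an integer root (rational root theorem: any rational root is an integer divisor of 96). Testing λ = 6:
  p(6) = 216 - 612 + 492 - 96 = 0  ✓
  Dividing out (λ - 6): p(λ) = (λ - 6)(λ² - 11λ + 16).
Step 3 — remaining eigenvalues from the quadratic λ² - 11λ + 16 = 0:
  Δ = 11² - 4·16 = 121 - 64 = 57,  λ = (11 ± √57)/2 = (11 ± 7.5498)/2 ≈ 9.2749 or 1.7251.
  Sorted: λ_1 = 9.2749,  λ_2 = 6,  λ_3 = 1.7251  (check: sum = 17 = tr ✓).

Step 4 — unit eigenvector for λ_1 ≈ 9.2749: v spans the null space of (Sigma - λ_1 I), whose rows are
  r_1 = (-2.2749, 2, 1),  r_2 = (2, -6.2749, 2),  r_3 = (1, 2, -2.2749).
  v is orthogonal to every row, so take v ∝ r_1 × r_2 = ((2)·(2) - (1)·(-6.2749), (1)·(2) - (-2.2749)·(2), (-2.2749)·(-6.2749) - (2)·(2)) ≈ (10.2749, 6.5498, 10.2749).
  Let u = (10.2749, 6.5498, 10.2749).
  ||u|| = √((10.2749)² + (6.5498)² + (10.2749)²) = √(254.0482) ≈ 15.9389,  v_1 = u/||u|| ≈ (0.6446, 0.4109, 0.6446) (||v_1|| = 1).

λ_1 = 9.2749,  λ_2 = 6,  λ_3 = 1.7251;  v_1 ≈ (0.6446, 0.4109, 0.6446)


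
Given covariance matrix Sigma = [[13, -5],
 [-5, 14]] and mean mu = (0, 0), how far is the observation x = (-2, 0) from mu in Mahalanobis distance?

Step 1 — centre the observation: (x - mu) = (-2, 0).

Step 2 — invert Sigma. det(Sigma) = 13·14 - (-5)² = 157.
  Sigma^{-1} = (1/det) · [[d, -b], [-b, a]] = [[0.0892, 0.0318],
 [0.0318, 0.0828]].

Step 3 — form the quadratic (x - mu)^T · Sigma^{-1} · (x - mu):
  Sigma^{-1} · (x - mu) = (-0.1783, -0.0637).
  (x - mu)^T · [Sigma^{-1} · (x - mu)] = (-2)·(-0.1783) + (0)·(-0.0637) = 0.3567.

Step 4 — take square root: d = √(0.3567) ≈ 0.5972.

d(x, mu) = √(0.3567) ≈ 0.5972


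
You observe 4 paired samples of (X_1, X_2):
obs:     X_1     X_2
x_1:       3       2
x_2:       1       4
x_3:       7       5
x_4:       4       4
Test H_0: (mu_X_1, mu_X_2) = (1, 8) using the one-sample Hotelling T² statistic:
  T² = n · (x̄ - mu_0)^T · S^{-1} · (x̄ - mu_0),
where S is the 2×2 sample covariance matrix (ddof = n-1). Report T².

Step 1 — sample mean vector:
  mean(X_1) = (3 + 1 + 7 + 4) / 4 = 15/4 = 3.75
  mean(X_2) = (2 + 4 + 5 + 4) / 4 = 15/4 = 3.75
  x̄ = (3.75, 3.75),  deviation x̄ - mu_0 = (3.75, 3.75) - (1, 8) = (2.75, -4.25).

Step 2 — sample covariance matrix, S[i,j] = (1/(n-1)) · Σ_k (x_{k,i} - mean_i) · (x_{k,j} - mean_j), divisor n-1 = 3:
  S[X_1,X_1] = ((-0.75)·(-0.75) + (-2.75)·(-2.75) + (3.25)·(3.25) + (0.25)·(0.25)) / 3 = 18.75/3 = 6.25
  S[X_1,X_2] = ((-0.75)·(-1.75) + (-2.75)·(0.25) + (3.25)·(1.25) + (0.25)·(0.25)) / 3 = 4.75/3 = 1.5833
  S[X_2,X_2] = ((-1.75)·(-1.75) + (0.25)·(0.25) + (1.25)·(1.25) + (0.25)·(0.25)) / 3 = 4.75/3 = 1.5833
  S = [[6.25, 1.5833],
 [1.5833, 1.5833]].

Step 3 — invert S. det(S) = 6.25·1.5833 - (1.5833)² = 7.3889.
  S^{-1} = (1/det) · [[d, -b], [-b, a]] = [[0.2143, -0.2143],
 [-0.2143, 0.8459]].

Step 4 — quadratic form (x̄ - mu_0)^T · S^{-1} · (x̄ - mu_0):
  S^{-1} · (x̄ - mu_0) = (1.5, -4.1842),
  (x̄ - mu_0)^T · [...] = (2.75)·(1.5) + (-4.25)·(-4.1842) = 21.9079.

Step 5 — scale by n: T² = 4 · 21.9079 = 87.6316.

T² ≈ 87.6316


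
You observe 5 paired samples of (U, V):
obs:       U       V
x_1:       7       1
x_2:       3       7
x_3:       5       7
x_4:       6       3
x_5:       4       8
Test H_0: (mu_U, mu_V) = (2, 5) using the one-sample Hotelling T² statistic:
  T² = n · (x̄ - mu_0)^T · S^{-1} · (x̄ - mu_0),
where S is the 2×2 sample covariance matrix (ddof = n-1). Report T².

Step 1 — sample mean vector:
  mean(U) = (7 + 3 + 5 + 6 + 4) / 5 = 25/5 = 5
  mean(V) = (1 + 7 + 7 + 3 + 8) / 5 = 26/5 = 5.2
  x̄ = (5, 5.2),  deviation x̄ - mu_0 = (5, 5.2) - (2, 5) = (3, 0.2).

Step 2 — sample covariance matrix, S[i,j] = (1/(n-1)) · Σ_k (x_{k,i} - mean_i) · (x_{k,j} - mean_j), divisor n-1 = 4:
  S[U,U] = ((2)·(2) + (-2)·(-2) + (0)·(0) + (1)·(1) + (-1)·(-1)) / 4 = 10/4 = 2.5
  S[U,V] = ((2)·(-4.2) + (-2)·(1.8) + (0)·(1.8) + (1)·(-2.2) + (-1)·(2.8)) / 4 = -17/4 = -4.25
  S[V,V] = ((-4.2)·(-4.2) + (1.8)·(1.8) + (1.8)·(1.8) + (-2.2)·(-2.2) + (2.8)·(2.8)) / 4 = 36.8/4 = 9.2
  S = [[2.5, -4.25],
 [-4.25, 9.2]].

Step 3 — invert S. det(S) = 2.5·9.2 - (-4.25)² = 4.9375.
  S^{-1} = (1/det) · [[d, -b], [-b, a]] = [[1.8633, 0.8608],
 [0.8608, 0.5063]].

Step 4 — quadratic form (x̄ - mu_0)^T · S^{-1} · (x̄ - mu_0):
  S^{-1} · (x̄ - mu_0) = (5.762, 2.6835),
  (x̄ - mu_0)^T · [...] = (3)·(5.762) + (0.2)·(2.6835) = 17.8228.

Step 5 — scale by n: T² = 5 · 17.8228 = 89.1139.

T² ≈ 89.1139


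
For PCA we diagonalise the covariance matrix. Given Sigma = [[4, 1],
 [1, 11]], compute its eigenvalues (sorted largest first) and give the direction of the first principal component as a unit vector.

Step 1 — characteristic polynomial of 2×2 Sigma:
  det(Sigma - λI) = λ² - trace · λ + det = 0.
  trace = 4 + 11 = 15, det = 4·11 - (1)² = 43.
Step 2 — discriminant:
  Δ = trace² - 4·det = 225 - 172 = 53.
Step 3 — eigenvalues:
  λ = (trace ± √Δ)/2 = (15 ± 7.2801)/2,
  λ_1 = 11.1401,  λ_2 = 3.8599.

Step 4 — unit eigenvector for λ_1: solve (Sigma - λ_1 I)v = 0. First row:
  (4 - 11.1401)·v_x + (1)·v_y = 0, i.e. (-7.1401)·v_x + (1)·v_y = 0,
  so v ∝ (b, λ_1 - a) = (1, 7.1401) = u.
  ||u|| = √((1)² + (7.1401)²) = √(51.9804) ≈ 7.2097,
  v_1 = u/||u|| ≈ (0.1387, 0.9903) (||v_1|| = 1).

λ_1 = 11.1401,  λ_2 = 3.8599;  v_1 ≈ (0.1387, 0.9903)


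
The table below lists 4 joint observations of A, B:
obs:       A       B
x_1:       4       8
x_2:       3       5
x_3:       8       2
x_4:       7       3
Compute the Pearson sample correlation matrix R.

Step 1 — column means:
  mean(A) = (4 + 3 + 8 + 7) / 4 = 22/4 = 5.5
  mean(B) = (8 + 5 + 2 + 3) / 4 = 18/4 = 4.5

Step 2 — sample variances and covariances s[i,j] = (1/(n-1)) · Σ_k (x_{k,i} - mean_i) · (x_{k,j} - mean_j), with n-1 = 3:
  s[A,A] = ((-1.5)·(-1.5) + (-2.5)·(-2.5) + (2.5)·(2.5) + (1.5)·(1.5)) / 3 = 17/3 = 5.6667
  s[A,B] = ((-1.5)·(3.5) + (-2.5)·(0.5) + (2.5)·(-2.5) + (1.5)·(-1.5)) / 3 = -15/3 = -5
  s[B,B] = ((3.5)·(3.5) + (0.5)·(0.5) + (-2.5)·(-2.5) + (-1.5)·(-1.5)) / 3 = 21/3 = 7
  Sample standard deviations s_i = √(s[i,i]):
  s(A) = √(5.6667) = 2.3805
  s(B) = √(7) = 2.6458

Step 3 — r_{ij} = s_{ij} / (s_i · s_j):
  r[A,A] = 1 (diagonal).
  r[A,B] = -5 / (2.3805 · 2.6458) = -5 / 6.2981 = -0.7939
  r[B,B] = 1 (diagonal).

R is symmetric with unit diagonal. Assembling:

R = [[1, -0.7939],
 [-0.7939, 1]]


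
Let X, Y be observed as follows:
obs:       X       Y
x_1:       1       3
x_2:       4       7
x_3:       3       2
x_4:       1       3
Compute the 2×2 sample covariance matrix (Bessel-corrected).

Step 1 — column means:
  mean(X) = (1 + 4 + 3 + 1) / 4 = 9/4 = 2.25
  mean(Y) = (3 + 7 + 2 + 3) / 4 = 15/4 = 3.75

Step 2 — sample covariance S[i,j] = (1/(n-1)) · Σ_k (x_{k,i} - mean_i) · (x_{k,j} - mean_j), with n-1 = 3.
  S[X,X] = ((-1.25)·(-1.25) + (1.75)·(1.75) + (0.75)·(0.75) + (-1.25)·(-1.25)) / 3 = 6.75/3 = 2.25
  S[X,Y] = ((-1.25)·(-0.75) + (1.75)·(3.25) + (0.75)·(-1.75) + (-1.25)·(-0.75)) / 3 = 6.25/3 = 2.0833
  S[Y,Y] = ((-0.75)·(-0.75) + (3.25)·(3.25) + (-1.75)·(-1.75) + (-0.75)·(-0.75)) / 3 = 14.75/3 = 4.9167

S is symmetric (S[j,i] = S[i,j]). Assembling:

S = [[2.25, 2.0833],
 [2.0833, 4.9167]]


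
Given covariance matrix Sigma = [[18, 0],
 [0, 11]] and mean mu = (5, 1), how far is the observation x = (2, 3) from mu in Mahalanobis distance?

Step 1 — centre the observation: (x - mu) = (-3, 2).

Step 2 — invert Sigma. det(Sigma) = 18·11 - (0)² = 198.
  Sigma^{-1} = (1/det) · [[d, -b], [-b, a]] = [[0.0556, 0],
 [0, 0.0909]].

Step 3 — form the quadratic (x - mu)^T · Sigma^{-1} · (x - mu):
  Sigma^{-1} · (x - mu) = (-0.1667, 0.1818).
  (x - mu)^T · [Sigma^{-1} · (x - mu)] = (-3)·(-0.1667) + (2)·(0.1818) = 0.8636.

Step 4 — take square root: d = √(0.8636) ≈ 0.9293.

d(x, mu) = √(0.8636) ≈ 0.9293


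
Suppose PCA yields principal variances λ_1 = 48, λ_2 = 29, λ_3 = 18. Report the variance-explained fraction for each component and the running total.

Step 1 — total variance = trace(Sigma) = Σ λ_i = 48 + 29 + 18 = 95.

Step 2 — fraction explained by component i = λ_i / Σ λ:
  PC1: 48/95 = 0.5053
  PC2: 29/95 = 0.3053
  PC3: 18/95 = 0.1895

Step 3 — cumulative fraction after k components = (λ_1 + ... + λ_k) / Σ λ:
  k = 1: 48/95 = 0.5053
  k = 2: (48 + 29)/95 = 77/95 = 0.8105
  k = 3: (48 + 29 + 18)/95 = 95/95 = 1

Summary (fraction, with percent):

explained: PC1 0.5053 (50.53%), PC2 0.3053 (30.53%), PC3 0.1895 (18.95%);  cumulative: 0.5053, 0.8105, 1


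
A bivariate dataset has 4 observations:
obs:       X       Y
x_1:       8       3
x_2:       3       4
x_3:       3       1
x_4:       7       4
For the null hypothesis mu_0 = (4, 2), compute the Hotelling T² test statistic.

Step 1 — sample mean vector:
  mean(X) = (8 + 3 + 3 + 7) / 4 = 21/4 = 5.25
  mean(Y) = (3 + 4 + 1 + 4) / 4 = 12/4 = 3
  x̄ = (5.25, 3),  deviation x̄ - mu_0 = (5.25, 3) - (4, 2) = (1.25, 1).

Step 2 — sample covariance matrix, S[i,j] = (1/(n-1)) · Σ_k (x_{k,i} - mean_i) · (x_{k,j} - mean_j), divisor n-1 = 3:
  S[X,X] = ((2.75)·(2.75) + (-2.25)·(-2.25) + (-2.25)·(-2.25) + (1.75)·(1.75)) / 3 = 20.75/3 = 6.9167
  S[X,Y] = ((2.75)·(0) + (-2.25)·(1) + (-2.25)·(-2) + (1.75)·(1)) / 3 = 4/3 = 1.3333
  S[Y,Y] = ((0)·(0) + (1)·(1) + (-2)·(-2) + (1)·(1)) / 3 = 6/3 = 2
  S = [[6.9167, 1.3333],
 [1.3333, 2]].

Step 3 — invert S. det(S) = 6.9167·2 - (1.3333)² = 12.0556.
  S^{-1} = (1/det) · [[d, -b], [-b, a]] = [[0.1659, -0.1106],
 [-0.1106, 0.5737]].

Step 4 — quadratic form (x̄ - mu_0)^T · S^{-1} · (x̄ - mu_0):
  S^{-1} · (x̄ - mu_0) = (0.0968, 0.4355),
  (x̄ - mu_0)^T · [...] = (1.25)·(0.0968) + (1)·(0.4355) = 0.5565.

Step 5 — scale by n: T² = 4 · 0.5565 = 2.2258.

T² ≈ 2.2258


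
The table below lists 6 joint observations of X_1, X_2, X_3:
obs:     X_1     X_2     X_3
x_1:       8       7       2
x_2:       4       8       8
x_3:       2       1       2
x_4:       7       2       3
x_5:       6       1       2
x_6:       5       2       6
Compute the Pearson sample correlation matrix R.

Step 1 — column means:
  mean(X_1) = (8 + 4 + 2 + 7 + 6 + 5) / 6 = 32/6 = 5.3333
  mean(X_2) = (7 + 8 + 1 + 2 + 1 + 2) / 6 = 21/6 = 3.5
  mean(X_3) = (2 + 8 + 2 + 3 + 2 + 6) / 6 = 23/6 = 3.8333

Step 2 — sample variances and covariances s[i,j] = (1/(n-1)) · Σ_k (x_{k,i} - mean_i) · (x_{k,j} - mean_j), with n-1 = 5:
  s[X_1,X_1] = ((2.6667)·(2.6667) + (-1.3333)·(-1.3333) + (-3.3333)·(-3.3333) + (1.6667)·(1.6667) + (0.6667)·(0.6667) + (-0.3333)·(-0.3333)) / 5 = 23.3333/5 = 4.6667
  s[X_1,X_2] = ((2.6667)·(3.5) + (-1.3333)·(4.5) + (-3.3333)·(-2.5) + (1.6667)·(-1.5) + (0.6667)·(-2.5) + (-0.3333)·(-1.5)) / 5 = 8/5 = 1.6
  s[X_1,X_3] = ((2.6667)·(-1.8333) + (-1.3333)·(4.1667) + (-3.3333)·(-1.8333) + (1.6667)·(-0.8333) + (0.6667)·(-1.8333) + (-0.3333)·(2.1667)) / 5 = -7.6667/5 = -1.5333
  s[X_2,X_2] = ((3.5)·(3.5) + (4.5)·(4.5) + (-2.5)·(-2.5) + (-1.5)·(-1.5) + (-2.5)·(-2.5) + (-1.5)·(-1.5)) / 5 = 49.5/5 = 9.9
  s[X_2,X_3] = ((3.5)·(-1.8333) + (4.5)·(4.1667) + (-2.5)·(-1.8333) + (-1.5)·(-0.8333) + (-2.5)·(-1.8333) + (-1.5)·(2.1667)) / 5 = 19.5/5 = 3.9
  s[X_3,X_3] = ((-1.8333)·(-1.8333) + (4.1667)·(4.1667) + (-1.8333)·(-1.8333) + (-0.8333)·(-0.8333) + (-1.8333)·(-1.8333) + (2.1667)·(2.1667)) / 5 = 32.8333/5 = 6.5667
  Sample standard deviations s_i = √(s[i,i]):
  s(X_1) = √(4.6667) = 2.1602
  s(X_2) = √(9.9) = 3.1464
  s(X_3) = √(6.5667) = 2.5626

Step 3 — r_{ij} = s_{ij} / (s_i · s_j):
  r[X_1,X_1] = 1 (diagonal).
  r[X_1,X_2] = 1.6 / (2.1602 · 3.1464) = 1.6 / 6.7971 = 0.2354
  r[X_1,X_3] = -1.5333 / (2.1602 · 2.5626) = -1.5333 / 5.5357 = -0.277
  r[X_2,X_2] = 1 (diagonal).
  r[X_2,X_3] = 3.9 / (3.1464 · 2.5626) = 3.9 / 8.0629 = 0.4837
  r[X_3,X_3] = 1 (diagonal).

R is symmetric with unit diagonal. Assembling:

R = [[1, 0.2354, -0.277],
 [0.2354, 1, 0.4837],
 [-0.277, 0.4837, 1]]


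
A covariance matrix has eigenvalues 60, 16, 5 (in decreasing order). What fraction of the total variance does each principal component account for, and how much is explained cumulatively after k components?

Step 1 — total variance = trace(Sigma) = Σ λ_i = 60 + 16 + 5 = 81.

Step 2 — fraction explained by component i = λ_i / Σ λ:
  PC1: 60/81 = 0.7407
  PC2: 16/81 = 0.1975
  PC3: 5/81 = 0.0617

Step 3 — cumulative fraction after k components = (λ_1 + ... + λ_k) / Σ λ:
  k = 1: 60/81 = 0.7407
  k = 2: (60 + 16)/81 = 76/81 = 0.9383
  k = 3: (60 + 16 + 5)/81 = 81/81 = 1

Summary (fraction, with percent):

explained: PC1 0.7407 (74.07%), PC2 0.1975 (19.75%), PC3 0.0617 (6.17%);  cumulative: 0.7407, 0.9383, 1


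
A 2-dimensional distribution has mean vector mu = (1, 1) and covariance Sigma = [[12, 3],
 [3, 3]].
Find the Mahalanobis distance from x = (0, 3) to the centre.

Step 1 — centre the observation: (x - mu) = (-1, 2).

Step 2 — invert Sigma. det(Sigma) = 12·3 - (3)² = 27.
  Sigma^{-1} = (1/det) · [[d, -b], [-b, a]] = [[0.1111, -0.1111],
 [-0.1111, 0.4444]].

Step 3 — form the quadratic (x - mu)^T · Sigma^{-1} · (x - mu):
  Sigma^{-1} · (x - mu) = (-0.3333, 1).
  (x - mu)^T · [Sigma^{-1} · (x - mu)] = (-1)·(-0.3333) + (2)·(1) = 2.3333.

Step 4 — take square root: d = √(2.3333) ≈ 1.5275.

d(x, mu) = √(2.3333) ≈ 1.5275
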